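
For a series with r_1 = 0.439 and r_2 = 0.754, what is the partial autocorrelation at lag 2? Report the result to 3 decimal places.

φ_{22} = (r_2 − r_1²) / (1 − r_1²)
r_1² = (0.439)² = 0.192721
Numerator = 0.754 − 0.1927 = 0.5613; denominator = 1 − 0.1927 = 0.8073
φ_{22} = 0.5613 / 0.8073 = 0.695

0.695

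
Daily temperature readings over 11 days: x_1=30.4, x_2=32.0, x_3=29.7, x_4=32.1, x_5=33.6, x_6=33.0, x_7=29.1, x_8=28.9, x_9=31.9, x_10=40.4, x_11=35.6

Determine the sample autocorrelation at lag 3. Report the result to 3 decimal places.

Mean x̄ = (30.4 + 32.0 + 29.7 + 32.1 + 33.6 + 33.0 + 29.1 + 28.9 + 31.9 + 40.4 + 35.6)/11 = 32.4273
Numerator Σ_{t=1}^{8}(x_t−x̄)(x_{t+3}−x̄) = -42.4677
Denominator Σ(x_t−x̄)² = 110.9618
r_3 = -42.4677 / 110.9618 = -0.383

-0.383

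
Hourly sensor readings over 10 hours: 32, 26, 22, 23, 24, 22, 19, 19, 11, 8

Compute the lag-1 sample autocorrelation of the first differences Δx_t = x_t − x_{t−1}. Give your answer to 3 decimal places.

First differences Δx: -6, -4, 1, 1, -2, -3, 0, -8, -3
Mean of differences = -2.6667
Numerator Σ(Δx_t−Δx̄)(Δx_{t+1}−Δx̄) = 1.8889
Denominator Σ(Δx_t−Δx̄)² = 76.0000
r_1(Δx) = 1.8889 / 76.0000 = 0.025

0.025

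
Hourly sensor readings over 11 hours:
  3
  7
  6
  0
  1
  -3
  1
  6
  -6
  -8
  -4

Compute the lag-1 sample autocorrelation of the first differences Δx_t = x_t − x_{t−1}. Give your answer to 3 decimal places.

-0.218

First differences Δx: 4, -1, -6, 1, -4, 4, 5, -12, -2, 4
Mean of differences = -0.7000
Numerator Σ(Δx_t−Δx̄)(Δx_{t+1}−Δx̄) = -58.9900
Denominator Σ(Δx_t−Δx̄)² = 270.1000
r_1(Δx) = -58.9900 / 270.1000 = -0.218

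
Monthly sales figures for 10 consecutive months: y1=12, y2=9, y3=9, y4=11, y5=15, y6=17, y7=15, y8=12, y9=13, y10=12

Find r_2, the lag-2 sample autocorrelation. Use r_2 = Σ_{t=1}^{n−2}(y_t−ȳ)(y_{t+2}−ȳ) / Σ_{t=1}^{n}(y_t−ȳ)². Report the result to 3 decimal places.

Mean ȳ = (12 + 9 + 9 + 11 + 15 + 17 + 15 + 12 + 13 + 12)/10 = 12.5000
Numerator Σ_{t=1}^{8}(y_t−ȳ)(y_{t+2}−ȳ) = -3.0000
Denominator Σ(y_t−ȳ)² = 60.5000
r_2 = -3.0000 / 60.5000 = -0.050

-0.050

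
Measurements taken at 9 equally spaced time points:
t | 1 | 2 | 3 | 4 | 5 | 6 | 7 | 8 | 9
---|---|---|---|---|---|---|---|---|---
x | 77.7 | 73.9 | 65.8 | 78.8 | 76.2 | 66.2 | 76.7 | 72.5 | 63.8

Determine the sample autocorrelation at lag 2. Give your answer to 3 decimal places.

Mean x̄ = (77.7 + 73.9 + 65.8 + 78.8 + 76.2 + 66.2 + 76.7 + 72.5 + 63.8)/9 = 72.4000
Σ(x_t−x̄)(x_{t+2}−x̄) = (-34.9800) + (9.6000) + (-25.0800) + (-39.6800) + (16.3400) + (-0.6200) + (-36.9800) = -111.4000
Denominator Σ(x_t−x̄)² = 260.2000
r_2 = -111.4000 / 260.2000 = -0.428

-0.428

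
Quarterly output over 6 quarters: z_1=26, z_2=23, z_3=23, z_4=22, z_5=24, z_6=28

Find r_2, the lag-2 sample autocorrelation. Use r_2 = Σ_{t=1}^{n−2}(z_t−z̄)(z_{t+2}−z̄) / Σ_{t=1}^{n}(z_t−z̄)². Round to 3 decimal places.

-0.285

Mean z̄ = (26 + 23 + 23 + 22 + 24 + 28)/6 = 24.3333
Deviations from mean: 1.6667, -1.3333, -1.3333, -2.3333, -0.3333, 3.6667
Σ(z_t−z̄)(z_{t+2}−z̄) = (-2.2222) + (3.1111) + (0.4444) + (-8.5556) = -7.2222
Denominator Σ(z_t−z̄)² = 25.3333
r_2 = -7.2222 / 25.3333 = -0.285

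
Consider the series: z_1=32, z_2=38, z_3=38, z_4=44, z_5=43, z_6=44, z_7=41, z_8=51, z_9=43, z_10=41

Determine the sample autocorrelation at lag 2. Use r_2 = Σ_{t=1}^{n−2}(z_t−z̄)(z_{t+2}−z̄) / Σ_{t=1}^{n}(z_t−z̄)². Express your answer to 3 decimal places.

Mean z̄ = (32 + 38 + 38 + 44 + 43 + 44 + 41 + 51 + 43 + 41)/10 = 41.5000
Numerator Σ_{t=1}^{8}(z_t−z̄)(z_{t+2}−z̄) = 43.0000
Denominator Σ(z_t−z̄)² = 222.5000
r_2 = 43.0000 / 222.5000 = 0.193

0.193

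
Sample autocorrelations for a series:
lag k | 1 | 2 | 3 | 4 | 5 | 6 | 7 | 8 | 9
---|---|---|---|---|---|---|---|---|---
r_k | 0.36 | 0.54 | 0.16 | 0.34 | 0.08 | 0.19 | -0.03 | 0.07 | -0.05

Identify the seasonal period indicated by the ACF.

2

The largest autocorrelation is r_2 = 0.54; the remaining lags stay at or below 0.36.
The dominant spike at lag 2 indicates a seasonal period of 2.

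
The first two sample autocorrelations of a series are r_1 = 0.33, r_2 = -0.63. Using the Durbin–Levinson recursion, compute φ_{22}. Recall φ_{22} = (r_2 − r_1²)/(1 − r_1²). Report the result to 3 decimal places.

φ_{22} = (r_2 − r_1²) / (1 − r_1²)
r_1² = (0.33)² = 0.1089
Numerator = -0.63 − 0.1089 = -0.7389; denominator = 1 − 0.1089 = 0.8911
φ_{22} = -0.7389 / 0.8911 = -0.829

-0.829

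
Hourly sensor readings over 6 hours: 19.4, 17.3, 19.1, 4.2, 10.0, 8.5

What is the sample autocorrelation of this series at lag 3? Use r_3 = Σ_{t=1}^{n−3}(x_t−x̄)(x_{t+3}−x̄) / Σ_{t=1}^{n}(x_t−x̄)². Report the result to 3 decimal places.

Mean x̄ = (19.4 + 17.3 + 19.1 + 4.2 + 10.0 + 8.5)/6 = 13.0833
Deviations from mean: 6.3167, 4.2167, 6.0167, -8.8833, -3.0833, -4.5833
Numerator Σ_{t=1}^{3}(x_t−x̄)(x_{t+3}−x̄) = -96.6908
Denominator Σ(x_t−x̄)² = 203.3083
r_3 = -96.6908 / 203.3083 = -0.476

-0.476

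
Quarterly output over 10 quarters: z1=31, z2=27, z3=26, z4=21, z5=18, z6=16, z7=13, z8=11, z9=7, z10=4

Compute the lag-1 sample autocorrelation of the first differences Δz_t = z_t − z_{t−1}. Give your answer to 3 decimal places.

First differences Δz: -4, -1, -5, -3, -2, -3, -2, -4, -3
Mean of differences = -3.0000
Numerator Σ(Δz_t−Δz̄)(Δz_{t+1}−Δz̄) = -7.0000
Denominator Σ(Δz_t−Δz̄)² = 12.0000
r_1(Δz) = -7.0000 / 12.0000 = -0.583

-0.583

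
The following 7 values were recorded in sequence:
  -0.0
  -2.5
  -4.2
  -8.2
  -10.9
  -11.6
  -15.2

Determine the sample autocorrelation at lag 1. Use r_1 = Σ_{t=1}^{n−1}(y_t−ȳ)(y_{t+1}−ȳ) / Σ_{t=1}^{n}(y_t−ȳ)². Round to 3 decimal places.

Mean ȳ = (-0.0 − 2.5 − 4.2 − 8.2 − 10.9 − 11.6 − 15.2)/7 = -7.5143
Deviations from mean: 7.5143, 5.0143, 3.3143, -0.6857, -3.3857, -4.0857, -7.6857
Σ(y_t−ȳ)(y_{t+1}−ȳ) = (37.6788) + (16.6188) + (-2.2727) + (2.3216) + (13.8331) + (31.4016) = 99.5812
Denominator Σ(y_t−ȳ)² = 180.2886
r_1 = 99.5812 / 180.2886 = 0.552

0.552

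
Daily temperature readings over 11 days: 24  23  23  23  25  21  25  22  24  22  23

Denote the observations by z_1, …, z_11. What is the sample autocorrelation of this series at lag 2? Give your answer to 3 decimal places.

Mean z̄ = (24 + 23 + 23 + 23 + 25 + 21 + 25 + 22 + 24 + 22 + 23)/11 = 23.1818
Numerator Σ_{t=1}^{9}(z_t−z̄)(z_{t+2}−z̄) = 8.5702
Denominator Σ(z_t−z̄)² = 15.6364
r_2 = 8.5702 / 15.6364 = 0.548

0.548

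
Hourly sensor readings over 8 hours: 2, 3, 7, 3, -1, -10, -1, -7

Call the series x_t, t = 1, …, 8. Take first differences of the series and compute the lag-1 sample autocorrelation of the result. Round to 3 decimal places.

-0.432

First differences Δx: 1, 4, -4, -4, -9, 9, -6
Mean of differences = -1.2857
Numerator Σ(Δx_t−Δx̄)(Δx_{t+1}−Δx̄) = -101.7959
Denominator Σ(Δx_t−Δx̄)² = 235.4286
r_1(Δx) = -101.7959 / 235.4286 = -0.432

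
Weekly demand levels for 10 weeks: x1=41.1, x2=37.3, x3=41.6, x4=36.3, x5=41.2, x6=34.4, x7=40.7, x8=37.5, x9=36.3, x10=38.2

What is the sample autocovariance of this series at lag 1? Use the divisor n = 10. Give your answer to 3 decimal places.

Mean x̄ = (41.1 + 37.3 + 41.6 + 36.3 + 41.2 + 34.4 + 40.7 + 37.5 + 36.3 + 38.2)/10 = 38.4600
Σ_{t=1}^{9}(x_t−x̄)(x_{t+1}−x̄) = -39.1396
γ_1 = -39.1396 / 10 = -3.914

-3.914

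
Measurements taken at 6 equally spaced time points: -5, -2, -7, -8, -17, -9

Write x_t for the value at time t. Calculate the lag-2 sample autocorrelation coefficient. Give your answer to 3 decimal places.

Mean x̄ = (-5 − 2 − 7 − 8 − 17 − 9)/6 = -8.0000
Deviations from mean: 3.0000, 6.0000, 1.0000, 0.0000, -9.0000, -1.0000
Σ(x_t−x̄)(x_{t+2}−x̄) = (3.0000) + (0.0000) + (-9.0000) + (0.0000) = -6.0000
Denominator Σ(x_t−x̄)² = 128.0000
r_2 = -6.0000 / 128.0000 = -0.047

-0.047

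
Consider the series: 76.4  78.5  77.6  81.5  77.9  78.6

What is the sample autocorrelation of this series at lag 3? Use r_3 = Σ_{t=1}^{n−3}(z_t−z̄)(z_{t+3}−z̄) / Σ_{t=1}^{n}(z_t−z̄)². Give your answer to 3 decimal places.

Mean z̄ = (76.4 + 78.5 + 77.6 + 81.5 + 77.9 + 78.6)/6 = 78.4167
Deviations from mean: -2.0167, 0.0833, -0.8167, 3.0833, -0.5167, 0.1833
Σ(z_t−z̄)(z_{t+3}−z̄) = (-6.2181) + (-0.0431) + (-0.1497) = -6.4108
Denominator Σ(z_t−z̄)² = 14.5483
r_3 = -6.4108 / 14.5483 = -0.441

-0.441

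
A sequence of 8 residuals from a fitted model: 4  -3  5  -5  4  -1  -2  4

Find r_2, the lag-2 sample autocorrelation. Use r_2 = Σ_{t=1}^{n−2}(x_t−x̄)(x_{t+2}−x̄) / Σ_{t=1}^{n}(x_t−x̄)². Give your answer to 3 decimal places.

Mean x̄ = (4 − 3 + 5 − 5 + 4 − 1 − 2 + 4)/8 = 0.7500
Deviations from mean: 3.2500, -3.7500, 4.2500, -5.7500, 3.2500, -1.7500, -2.7500, 3.2500
Σ(x_t−x̄)(x_{t+2}−x̄) = (13.8125) + (21.5625) + (13.8125) + (10.0625) + (-8.9375) + (-5.6875) = 44.6250
Denominator Σ(x_t−x̄)² = 107.5000
r_2 = 44.6250 / 107.5000 = 0.415

0.415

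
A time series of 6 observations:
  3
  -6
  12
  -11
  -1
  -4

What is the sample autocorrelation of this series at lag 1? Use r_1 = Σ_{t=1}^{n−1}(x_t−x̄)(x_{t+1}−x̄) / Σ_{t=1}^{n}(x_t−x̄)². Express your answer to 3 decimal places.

-0.675

Mean x̄ = (3 − 6 + 12 − 11 − 1 − 4)/6 = -1.1667
Σ(x_t−x̄)(x_{t+1}−x̄) = (-20.1389) + (-63.6389) + (-129.4722) + (-1.6389) + (-0.4722) = -215.3611
Denominator Σ(x_t−x̄)² = 318.8333
r_1 = -215.3611 / 318.8333 = -0.675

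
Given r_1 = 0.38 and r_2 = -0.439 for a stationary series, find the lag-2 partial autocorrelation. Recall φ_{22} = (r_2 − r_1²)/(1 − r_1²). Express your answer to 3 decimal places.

-0.682

φ_{22} = (r_2 − r_1²) / (1 − r_1²)
r_1² = (0.38)² = 0.1444
Numerator = -0.439 − 0.1444 = -0.5834; denominator = 1 − 0.1444 = 0.8556
φ_{22} = -0.5834 / 0.8556 = -0.682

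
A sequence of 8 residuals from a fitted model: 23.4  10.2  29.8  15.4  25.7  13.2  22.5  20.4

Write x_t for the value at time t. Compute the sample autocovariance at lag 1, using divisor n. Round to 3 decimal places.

Mean x̄ = (23.4 + 10.2 + 29.8 + 15.4 + 25.7 + 13.2 + 22.5 + 20.4)/8 = 20.0750
Σ_{t=1}^{7}(x_t−x̄)(x_{t+1}−x̄) = -255.1856
γ_1 = -255.1856 / 8 = -31.898

-31.898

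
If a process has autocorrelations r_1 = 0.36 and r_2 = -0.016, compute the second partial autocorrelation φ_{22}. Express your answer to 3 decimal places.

φ_{22} = (r_2 − r_1²) / (1 − r_1²)
r_1² = (0.36)² = 0.1296
Numerator = -0.016 − 0.1296 = -0.1456; denominator = 1 − 0.1296 = 0.8704
φ_{22} = -0.1456 / 0.8704 = -0.167

-0.167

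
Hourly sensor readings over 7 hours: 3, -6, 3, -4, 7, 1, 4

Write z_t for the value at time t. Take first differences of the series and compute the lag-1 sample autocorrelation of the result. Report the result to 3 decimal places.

First differences Δz: -9, 9, -7, 11, -6, 3
Mean of differences = 0.1667
Numerator Σ(Δz_t−Δz̄)(Δz_{t+1}−Δz̄) = -306.1944
Denominator Σ(Δz_t−Δz̄)² = 376.8333
r_1(Δz) = -306.1944 / 376.8333 = -0.813

-0.813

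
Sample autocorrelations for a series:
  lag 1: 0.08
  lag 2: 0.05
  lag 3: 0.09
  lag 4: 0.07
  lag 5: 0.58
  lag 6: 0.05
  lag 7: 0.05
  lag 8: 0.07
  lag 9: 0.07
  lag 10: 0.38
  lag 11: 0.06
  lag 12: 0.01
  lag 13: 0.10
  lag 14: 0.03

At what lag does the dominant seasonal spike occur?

The largest autocorrelation is r_5 = 0.58, with a weaker echo at lag 10 (0.38); the remaining lags stay at or below 0.10.
The dominant spike at lag 5 indicates a seasonal period of 5.

5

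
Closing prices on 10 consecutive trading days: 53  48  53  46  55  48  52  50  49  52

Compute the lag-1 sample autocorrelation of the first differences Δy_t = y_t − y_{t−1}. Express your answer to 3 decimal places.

-0.861

First differences Δy: -5, 5, -7, 9, -7, 4, -2, -1, 3
Mean of differences = -0.1111
Numerator Σ(Δy_t−Δȳ)(Δy_{t+1}−Δȳ) = -222.9012
Denominator Σ(Δy_t−Δȳ)² = 258.8889
r_1(Δy) = -222.9012 / 258.8889 = -0.861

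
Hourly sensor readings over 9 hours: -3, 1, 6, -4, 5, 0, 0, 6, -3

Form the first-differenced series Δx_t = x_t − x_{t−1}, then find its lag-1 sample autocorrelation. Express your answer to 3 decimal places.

-0.602

First differences Δx: 4, 5, -10, 9, -5, 0, 6, -9
Mean of differences = 0.0000
Numerator Σ(Δx_t−Δx̄)(Δx_{t+1}−Δx̄) = -219.0000
Denominator Σ(Δx_t−Δx̄)² = 364.0000
r_1(Δx) = -219.0000 / 364.0000 = -0.602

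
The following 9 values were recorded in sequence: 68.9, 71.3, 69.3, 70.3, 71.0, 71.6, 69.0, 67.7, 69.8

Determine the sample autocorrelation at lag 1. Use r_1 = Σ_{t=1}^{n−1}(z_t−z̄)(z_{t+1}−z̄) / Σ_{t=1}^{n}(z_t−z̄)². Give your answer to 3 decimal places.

0.039

Mean z̄ = (68.9 + 71.3 + 69.3 + 70.3 + 71.0 + 71.6 + 69.0 + 67.7 + 69.8)/9 = 69.8778
Numerator Σ_{t=1}^{8}(z_t−z̄)(z_{t+1}−z̄) = 0.5195
Denominator Σ(z_t−z̄)² = 13.2356
r_1 = 0.5195 / 13.2356 = 0.039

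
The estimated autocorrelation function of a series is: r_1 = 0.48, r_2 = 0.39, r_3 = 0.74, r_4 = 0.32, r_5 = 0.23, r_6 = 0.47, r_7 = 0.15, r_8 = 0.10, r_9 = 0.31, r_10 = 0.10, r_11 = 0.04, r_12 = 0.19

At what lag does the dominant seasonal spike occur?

3

The largest autocorrelation is r_3 = 0.74; the remaining lags stay at or below 0.48. The elevated value at lag 1 (0.48), dropping to 0.39 at lag 2, reflects decaying short-term dependence rather than seasonality.
The dominant spike at lag 3 indicates a seasonal period of 3.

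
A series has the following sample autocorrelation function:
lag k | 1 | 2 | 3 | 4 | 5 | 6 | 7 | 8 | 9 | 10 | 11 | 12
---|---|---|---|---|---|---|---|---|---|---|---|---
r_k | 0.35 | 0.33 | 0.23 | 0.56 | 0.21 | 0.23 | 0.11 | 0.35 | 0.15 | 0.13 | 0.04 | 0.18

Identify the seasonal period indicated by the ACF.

The largest autocorrelation is r_4 = 0.56; the remaining lags stay at or below 0.35. The elevated value at lag 1 (0.35), dropping to 0.33 at lag 2, reflects decaying short-term dependence rather than seasonality.
The dominant spike at lag 4 indicates a seasonal period of 4.

4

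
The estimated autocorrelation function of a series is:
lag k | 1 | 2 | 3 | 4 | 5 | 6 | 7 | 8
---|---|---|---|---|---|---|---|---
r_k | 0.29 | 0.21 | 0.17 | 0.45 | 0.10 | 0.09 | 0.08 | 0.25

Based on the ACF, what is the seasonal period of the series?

The largest autocorrelation is r_4 = 0.45; the remaining lags stay at or below 0.29. The elevated value at lag 1 (0.29), dropping to 0.21 at lag 2, reflects decaying short-term dependence rather than seasonality.
The dominant spike at lag 4 indicates a seasonal period of 4.

4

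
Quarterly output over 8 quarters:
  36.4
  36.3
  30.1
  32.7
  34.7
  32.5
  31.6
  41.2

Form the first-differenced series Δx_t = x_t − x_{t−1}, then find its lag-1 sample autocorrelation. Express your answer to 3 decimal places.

-0.129

First differences Δx: -0.1, -6.2, 2.6, 2.0, -2.2, -0.9, 9.6
Mean of differences = 0.6857
Numerator Σ(Δx_t−Δx̄)(Δx_{t+1}−Δx̄) = -18.6073
Denominator Σ(Δx_t−Δx̄)² = 143.7286
r_1(Δx) = -18.6073 / 143.7286 = -0.129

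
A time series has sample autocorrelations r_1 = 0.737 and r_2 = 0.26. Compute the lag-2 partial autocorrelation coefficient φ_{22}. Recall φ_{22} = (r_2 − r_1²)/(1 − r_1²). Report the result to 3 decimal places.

φ_{22} = (r_2 − r_1²) / (1 − r_1²)
r_1² = (0.737)² = 0.543169
Numerator = 0.26 − 0.5432 = -0.2832; denominator = 1 − 0.5432 = 0.4568
φ_{22} = -0.2832 / 0.4568 = -0.620

-0.620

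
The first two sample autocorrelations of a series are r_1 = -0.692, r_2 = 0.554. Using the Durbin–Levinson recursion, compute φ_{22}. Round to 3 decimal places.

0.144

φ_{22} = (r_2 − r_1²) / (1 − r_1²)
r_1² = (-0.692)² = 0.478864
Numerator = 0.554 − 0.4789 = 0.0751; denominator = 1 − 0.4789 = 0.5211
φ_{22} = 0.0751 / 0.5211 = 0.144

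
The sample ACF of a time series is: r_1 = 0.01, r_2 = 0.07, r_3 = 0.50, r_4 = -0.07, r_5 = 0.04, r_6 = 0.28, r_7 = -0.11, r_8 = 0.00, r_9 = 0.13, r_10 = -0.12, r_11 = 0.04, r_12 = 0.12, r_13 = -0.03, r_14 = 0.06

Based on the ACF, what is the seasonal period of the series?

3

The largest autocorrelation is r_3 = 0.50, with a weaker echo at lag 6 (0.28); the remaining lags stay at or below 0.13.
The dominant spike at lag 3 indicates a seasonal period of 3.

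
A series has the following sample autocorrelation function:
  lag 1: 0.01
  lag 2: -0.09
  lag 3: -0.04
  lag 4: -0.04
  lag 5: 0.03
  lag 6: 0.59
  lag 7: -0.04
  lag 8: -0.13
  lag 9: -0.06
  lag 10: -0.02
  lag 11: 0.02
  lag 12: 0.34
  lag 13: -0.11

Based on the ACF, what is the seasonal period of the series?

6

The largest autocorrelation is r_6 = 0.59, with a weaker echo at lag 12 (0.34); the remaining lags stay at or below 0.03.
The dominant spike at lag 6 indicates a seasonal period of 6.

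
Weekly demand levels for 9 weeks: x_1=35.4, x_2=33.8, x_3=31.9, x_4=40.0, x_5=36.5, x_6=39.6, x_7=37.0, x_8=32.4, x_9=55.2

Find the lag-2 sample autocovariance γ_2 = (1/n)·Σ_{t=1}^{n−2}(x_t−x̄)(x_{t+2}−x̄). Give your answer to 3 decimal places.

Mean x̄ = (35.4 + 33.8 + 31.9 + 40.0 + 36.5 + 39.6 + 37.0 + 32.4 + 55.2)/9 = 37.9778
Σ_{t=1}^{7}(x_t−x̄)(x_{t+2}−x̄) = -4.9621
γ_2 = -4.9621 / 9 = -0.551

-0.551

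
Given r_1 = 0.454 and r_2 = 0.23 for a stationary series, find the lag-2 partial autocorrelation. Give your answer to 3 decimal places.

0.030

φ_{22} = (r_2 − r_1²) / (1 − r_1²)
r_1² = (0.454)² = 0.206116
Numerator = 0.23 − 0.2061 = 0.0239; denominator = 1 − 0.2061 = 0.7939
φ_{22} = 0.0239 / 0.7939 = 0.030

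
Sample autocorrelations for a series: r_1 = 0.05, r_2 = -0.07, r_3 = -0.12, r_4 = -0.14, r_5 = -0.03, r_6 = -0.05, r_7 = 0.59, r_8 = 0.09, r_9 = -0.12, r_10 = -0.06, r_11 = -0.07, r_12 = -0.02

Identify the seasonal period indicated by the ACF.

7

The largest autocorrelation is r_7 = 0.59; the remaining lags stay at or below 0.09.
The dominant spike at lag 7 indicates a seasonal period of 7.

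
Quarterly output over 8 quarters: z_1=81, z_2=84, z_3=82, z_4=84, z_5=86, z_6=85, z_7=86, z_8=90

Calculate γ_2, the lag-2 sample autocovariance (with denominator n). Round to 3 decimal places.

Mean z̄ = (81 + 84 + 82 + 84 + 86 + 85 + 86 + 90)/8 = 84.7500
Σ_{t=1}^{6}(z_t−z̄)(z_{t+2}−z̄) = 10.1250
γ_2 = 10.1250 / 8 = 1.266

1.266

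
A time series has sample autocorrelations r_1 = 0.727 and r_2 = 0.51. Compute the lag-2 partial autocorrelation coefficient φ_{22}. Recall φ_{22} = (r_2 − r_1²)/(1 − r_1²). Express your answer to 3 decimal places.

φ_{22} = (r_2 − r_1²) / (1 − r_1²)
r_1² = (0.727)² = 0.528529
Numerator = 0.51 − 0.5285 = -0.0185; denominator = 1 − 0.5285 = 0.4715
φ_{22} = -0.0185 / 0.4715 = -0.039

-0.039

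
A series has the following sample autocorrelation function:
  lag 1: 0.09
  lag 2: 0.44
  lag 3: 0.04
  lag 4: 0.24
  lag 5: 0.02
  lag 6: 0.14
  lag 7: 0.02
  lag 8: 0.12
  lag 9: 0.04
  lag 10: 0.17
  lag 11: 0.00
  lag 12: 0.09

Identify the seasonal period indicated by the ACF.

The largest autocorrelation is r_2 = 0.44, with weaker echoes at lags 4 (0.24) and 10 (0.17); the remaining lags stay at or below 0.14.
The dominant spike at lag 2 indicates a seasonal period of 2.

2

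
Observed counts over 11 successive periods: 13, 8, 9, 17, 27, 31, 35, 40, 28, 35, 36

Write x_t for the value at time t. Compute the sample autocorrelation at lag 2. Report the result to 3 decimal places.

Mean x̄ = (13 + 8 + 9 + 17 + 27 + 31 + 35 + 40 + 28 + 35 + 36)/11 = 25.3636
Numerator Σ_{t=1}^{9}(x_t−x̄)(x_{t+2}−x̄) = 566.3719
Denominator Σ(x_t−x̄)² = 1346.5455
r_2 = 566.3719 / 1346.5455 = 0.421

0.421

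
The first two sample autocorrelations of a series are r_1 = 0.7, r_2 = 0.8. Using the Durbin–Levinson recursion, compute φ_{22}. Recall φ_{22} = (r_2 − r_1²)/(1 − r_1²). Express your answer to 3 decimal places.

φ_{22} = (r_2 − r_1²) / (1 − r_1²)
r_1² = (0.7)² = 0.49
Numerator = 0.8 − 0.4900 = 0.3100; denominator = 1 − 0.4900 = 0.5100
φ_{22} = 0.3100 / 0.5100 = 0.608

0.608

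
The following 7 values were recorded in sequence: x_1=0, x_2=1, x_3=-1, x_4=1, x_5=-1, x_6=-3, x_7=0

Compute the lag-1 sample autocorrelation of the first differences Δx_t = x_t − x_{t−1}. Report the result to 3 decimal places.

-0.462

First differences Δx: 1, -2, 2, -2, -2, 3
Mean of differences = 0.0000
Numerator Σ(Δx_t−Δx̄)(Δx_{t+1}−Δx̄) = -12.0000
Denominator Σ(Δx_t−Δx̄)² = 26.0000
r_1(Δx) = -12.0000 / 26.0000 = -0.462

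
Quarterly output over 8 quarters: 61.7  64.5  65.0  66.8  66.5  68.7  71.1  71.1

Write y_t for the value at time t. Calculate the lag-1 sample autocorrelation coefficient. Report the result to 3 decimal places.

Mean ȳ = (61.7 + 64.5 + 65.0 + 66.8 + 66.5 + 68.7 + 71.1 + 71.1)/8 = 66.9250
Deviations from mean: -5.2250, -2.4250, -1.9250, -0.1250, -0.4250, 1.7750, 4.1750, 4.1750
Numerator Σ_{t=1}^{7}(y_t−ȳ)(y_{t+1}−ȳ) = 41.7194
Denominator Σ(y_t−ȳ)² = 75.0950
r_1 = 41.7194 / 75.0950 = 0.556

0.556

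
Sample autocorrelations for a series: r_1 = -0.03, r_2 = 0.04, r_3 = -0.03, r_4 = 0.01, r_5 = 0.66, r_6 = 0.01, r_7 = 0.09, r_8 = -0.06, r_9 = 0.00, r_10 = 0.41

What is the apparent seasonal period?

The largest autocorrelation is r_5 = 0.66, with a weaker echo at lag 10 (0.41); the remaining lags stay at or below 0.09.
The dominant spike at lag 5 indicates a seasonal period of 5.

5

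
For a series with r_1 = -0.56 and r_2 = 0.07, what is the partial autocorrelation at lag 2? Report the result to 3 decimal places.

-0.355

φ_{22} = (r_2 − r_1²) / (1 − r_1²)
r_1² = (-0.56)² = 0.3136
Numerator = 0.07 − 0.3136 = -0.2436; denominator = 1 − 0.3136 = 0.6864
φ_{22} = -0.2436 / 0.6864 = -0.355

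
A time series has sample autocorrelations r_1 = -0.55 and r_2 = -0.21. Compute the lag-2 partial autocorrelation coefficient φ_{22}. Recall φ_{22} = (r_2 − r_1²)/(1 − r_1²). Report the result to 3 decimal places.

-0.735

φ_{22} = (r_2 − r_1²) / (1 − r_1²)
r_1² = (-0.55)² = 0.3025
Numerator = -0.21 − 0.3025 = -0.5125; denominator = 1 − 0.3025 = 0.6975
φ_{22} = -0.5125 / 0.6975 = -0.735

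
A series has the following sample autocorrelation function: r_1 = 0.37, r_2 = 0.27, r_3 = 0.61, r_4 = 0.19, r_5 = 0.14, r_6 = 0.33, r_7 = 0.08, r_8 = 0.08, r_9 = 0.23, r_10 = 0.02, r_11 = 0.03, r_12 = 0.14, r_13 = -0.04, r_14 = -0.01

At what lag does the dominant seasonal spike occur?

3

The largest autocorrelation is r_3 = 0.61; the remaining lags stay at or below 0.37. The elevated value at lag 1 (0.37), dropping to 0.27 at lag 2, reflects decaying short-term dependence rather than seasonality.
The dominant spike at lag 3 indicates a seasonal period of 3.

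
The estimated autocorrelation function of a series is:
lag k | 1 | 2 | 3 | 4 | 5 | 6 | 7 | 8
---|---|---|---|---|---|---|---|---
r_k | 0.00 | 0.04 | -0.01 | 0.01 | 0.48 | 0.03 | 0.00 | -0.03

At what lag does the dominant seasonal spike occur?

5

The largest autocorrelation is r_5 = 0.48; the remaining lags stay at or below 0.04.
The dominant spike at lag 5 indicates a seasonal period of 5.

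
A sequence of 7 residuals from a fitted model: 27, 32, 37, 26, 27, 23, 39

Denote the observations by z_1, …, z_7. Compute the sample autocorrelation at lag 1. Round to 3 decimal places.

Mean z̄ = (27 + 32 + 37 + 26 + 27 + 23 + 39)/7 = 30.1429
Deviations from mean: -3.1429, 1.8571, 6.8571, -4.1429, -3.1429, -7.1429, 8.8571
Σ(z_t−z̄)(z_{t+1}−z̄) = (-5.8367) + (12.7347) + (-28.4082) + (13.0204) + (22.4490) + (-63.2653) = -49.3061
Denominator Σ(z_t−z̄)² = 216.8571
r_1 = -49.3061 / 216.8571 = -0.227

-0.227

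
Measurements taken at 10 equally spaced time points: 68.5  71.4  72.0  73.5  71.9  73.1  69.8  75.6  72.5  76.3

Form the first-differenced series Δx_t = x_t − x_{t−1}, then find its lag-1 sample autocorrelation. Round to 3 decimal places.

First differences Δx: 2.9, 0.6, 1.5, -1.6, 1.2, -3.3, 5.8, -3.1, 3.8
Mean of differences = 0.8667
Numerator Σ(Δx_t−Δx̄)(Δx_{t+1}−Δx̄) = -56.2444
Denominator Σ(Δx_t−Δx̄)² = 76.8400
r_1(Δx) = -56.2444 / 76.8400 = -0.732

-0.732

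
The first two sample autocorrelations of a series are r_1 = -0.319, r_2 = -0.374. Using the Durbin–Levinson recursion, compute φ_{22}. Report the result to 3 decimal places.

φ_{22} = (r_2 − r_1²) / (1 − r_1²)
r_1² = (-0.319)² = 0.101761
Numerator = -0.374 − 0.1018 = -0.4758; denominator = 1 − 0.1018 = 0.8982
φ_{22} = -0.4758 / 0.8982 = -0.530

-0.530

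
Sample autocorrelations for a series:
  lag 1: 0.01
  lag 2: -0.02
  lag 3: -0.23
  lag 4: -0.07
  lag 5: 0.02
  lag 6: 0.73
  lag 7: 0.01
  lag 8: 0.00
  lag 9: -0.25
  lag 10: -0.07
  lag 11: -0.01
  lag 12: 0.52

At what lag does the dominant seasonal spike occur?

6

The largest autocorrelation is r_6 = 0.73, with a weaker echo at lag 12 (0.52); the remaining lags stay at or below 0.02.
The dominant spike at lag 6 indicates a seasonal period of 6.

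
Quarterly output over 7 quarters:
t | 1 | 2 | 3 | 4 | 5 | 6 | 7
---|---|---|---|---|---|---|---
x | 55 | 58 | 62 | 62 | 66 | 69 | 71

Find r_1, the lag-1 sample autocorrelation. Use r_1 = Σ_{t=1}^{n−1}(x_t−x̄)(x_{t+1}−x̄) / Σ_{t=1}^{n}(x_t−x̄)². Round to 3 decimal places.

0.543

Mean x̄ = (55 + 58 + 62 + 62 + 66 + 69 + 71)/7 = 63.2857
Deviations from mean: -8.2857, -5.2857, -1.2857, -1.2857, 2.7143, 5.7143, 7.7143
Σ(x_t−x̄)(x_{t+1}−x̄) = (43.7959) + (6.7959) + (1.6531) + (-3.4898) + (15.5102) + (44.0816) = 108.3469
Denominator Σ(x_t−x̄)² = 199.4286
r_1 = 108.3469 / 199.4286 = 0.543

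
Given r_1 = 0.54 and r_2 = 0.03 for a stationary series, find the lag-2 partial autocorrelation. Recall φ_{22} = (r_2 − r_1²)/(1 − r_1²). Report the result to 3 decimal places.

φ_{22} = (r_2 − r_1²) / (1 − r_1²)
r_1² = (0.54)² = 0.2916
Numerator = 0.03 − 0.2916 = -0.2616; denominator = 1 − 0.2916 = 0.7084
φ_{22} = -0.2616 / 0.7084 = -0.369

-0.369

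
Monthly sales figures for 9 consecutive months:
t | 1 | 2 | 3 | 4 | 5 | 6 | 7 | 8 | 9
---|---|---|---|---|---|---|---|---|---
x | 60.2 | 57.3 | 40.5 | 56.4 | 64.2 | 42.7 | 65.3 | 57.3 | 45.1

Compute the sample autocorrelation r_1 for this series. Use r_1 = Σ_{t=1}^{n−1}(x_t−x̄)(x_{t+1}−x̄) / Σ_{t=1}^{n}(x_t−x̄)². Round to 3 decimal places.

Mean x̄ = (60.2 + 57.3 + 40.5 + 56.4 + 64.2 + 42.7 + 65.3 + 57.3 + 45.1)/9 = 54.3333
Numerator Σ_{t=1}^{8}(x_t−x̄)(x_{t+1}−x̄) = -269.0511
Denominator Σ(x_t−x̄)² = 685.8600
r_1 = -269.0511 / 685.8600 = -0.392

-0.392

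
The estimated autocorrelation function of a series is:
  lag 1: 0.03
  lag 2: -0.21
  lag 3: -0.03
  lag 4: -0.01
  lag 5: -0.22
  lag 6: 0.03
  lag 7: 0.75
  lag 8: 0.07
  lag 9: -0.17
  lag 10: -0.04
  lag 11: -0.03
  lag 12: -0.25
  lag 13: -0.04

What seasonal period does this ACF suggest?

7

The largest autocorrelation is r_7 = 0.75; the remaining lags stay at or below 0.07.
The dominant spike at lag 7 indicates a seasonal period of 7.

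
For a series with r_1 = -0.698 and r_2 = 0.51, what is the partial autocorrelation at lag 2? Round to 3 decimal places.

0.044

φ_{22} = (r_2 − r_1²) / (1 − r_1²)
r_1² = (-0.698)² = 0.487204
Numerator = 0.51 − 0.4872 = 0.0228; denominator = 1 − 0.4872 = 0.5128
φ_{22} = 0.0228 / 0.5128 = 0.044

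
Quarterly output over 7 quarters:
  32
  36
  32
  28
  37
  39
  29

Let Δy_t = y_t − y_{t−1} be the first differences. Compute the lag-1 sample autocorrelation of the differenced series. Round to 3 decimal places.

First differences Δy: 4, -4, -4, 9, 2, -10
Mean of differences = -0.5000
Numerator Σ(Δy_t−Δȳ)(Δy_{t+1}−Δȳ) = -36.7500
Denominator Σ(Δy_t−Δȳ)² = 231.5000
r_1(Δy) = -36.7500 / 231.5000 = -0.159

-0.159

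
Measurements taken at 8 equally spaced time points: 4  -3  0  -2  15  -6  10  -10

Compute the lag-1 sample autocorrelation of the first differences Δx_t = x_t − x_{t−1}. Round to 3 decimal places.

First differences Δx: -7, 3, -2, 17, -21, 16, -20
Mean of differences = -2.0000
Numerator Σ(Δx_t−Δx̄)(Δx_{t+1}−Δx̄) = -1052.0000
Denominator Σ(Δx_t−Δx̄)² = 1420.0000
r_1(Δx) = -1052.0000 / 1420.0000 = -0.741

-0.741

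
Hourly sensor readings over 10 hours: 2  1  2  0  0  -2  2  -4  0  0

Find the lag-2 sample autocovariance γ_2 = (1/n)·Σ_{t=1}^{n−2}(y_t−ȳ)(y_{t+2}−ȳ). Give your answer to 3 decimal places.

Mean ȳ = (2 + 1 + 2 + 0 + 0 − 2 + 2 − 4 + 0 + 0)/10 = 0.1000
Σ_{t=1}^{8}(y_t−ȳ)(y_{t+2}−ȳ) = 12.1800
γ_2 = 12.1800 / 10 = 1.218

1.218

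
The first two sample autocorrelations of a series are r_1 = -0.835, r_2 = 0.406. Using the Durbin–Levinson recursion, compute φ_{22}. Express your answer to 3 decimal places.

-0.962

φ_{22} = (r_2 − r_1²) / (1 − r_1²)
r_1² = (-0.835)² = 0.697225
Numerator = 0.406 − 0.6972 = -0.2912; denominator = 1 − 0.6972 = 0.3028
φ_{22} = -0.2912 / 0.3028 = -0.962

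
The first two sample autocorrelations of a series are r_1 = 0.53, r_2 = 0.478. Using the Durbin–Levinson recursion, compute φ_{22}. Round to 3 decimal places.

φ_{22} = (r_2 − r_1²) / (1 − r_1²)
r_1² = (0.53)² = 0.2809
Numerator = 0.478 − 0.2809 = 0.1971; denominator = 1 − 0.2809 = 0.7191
φ_{22} = 0.1971 / 0.7191 = 0.274

0.274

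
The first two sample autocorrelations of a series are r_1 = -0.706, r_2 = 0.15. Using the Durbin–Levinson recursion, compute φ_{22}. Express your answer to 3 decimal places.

-0.695

φ_{22} = (r_2 − r_1²) / (1 − r_1²)
r_1² = (-0.706)² = 0.498436
Numerator = 0.15 − 0.4984 = -0.3484; denominator = 1 − 0.4984 = 0.5016
φ_{22} = -0.3484 / 0.5016 = -0.695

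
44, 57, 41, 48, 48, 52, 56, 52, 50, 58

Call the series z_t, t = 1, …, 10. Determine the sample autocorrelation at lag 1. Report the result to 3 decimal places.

Mean z̄ = (44 + 57 + 41 + 48 + 48 + 52 + 56 + 52 + 50 + 58)/10 = 50.6000
Numerator Σ_{t=1}^{9}(z_t−z̄)(z_{t+1}−z̄) = -65.7600
Denominator Σ(z_t−z̄)² = 278.4000
r_1 = -65.7600 / 278.4000 = -0.236

-0.236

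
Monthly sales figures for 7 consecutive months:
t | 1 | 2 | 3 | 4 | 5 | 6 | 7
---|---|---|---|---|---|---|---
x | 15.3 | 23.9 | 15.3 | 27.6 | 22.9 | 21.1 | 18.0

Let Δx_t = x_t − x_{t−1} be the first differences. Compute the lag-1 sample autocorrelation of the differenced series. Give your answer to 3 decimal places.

First differences Δx: 8.6, -8.6, 12.3, -4.7, -1.8, -3.1
Mean of differences = 0.4500
Numerator Σ(Δx_t−Δx̄)(Δx_{t+1}−Δx̄) = -222.4525
Denominator Σ(Δx_t−Δx̄)² = 332.9350
r_1(Δx) = -222.4525 / 332.9350 = -0.668

-0.668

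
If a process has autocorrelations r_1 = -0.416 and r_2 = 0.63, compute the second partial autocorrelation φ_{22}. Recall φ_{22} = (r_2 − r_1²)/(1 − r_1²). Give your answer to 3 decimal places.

0.553

φ_{22} = (r_2 − r_1²) / (1 − r_1²)
r_1² = (-0.416)² = 0.173056
Numerator = 0.63 − 0.1731 = 0.4569; denominator = 1 − 0.1731 = 0.8269
φ_{22} = 0.4569 / 0.8269 = 0.553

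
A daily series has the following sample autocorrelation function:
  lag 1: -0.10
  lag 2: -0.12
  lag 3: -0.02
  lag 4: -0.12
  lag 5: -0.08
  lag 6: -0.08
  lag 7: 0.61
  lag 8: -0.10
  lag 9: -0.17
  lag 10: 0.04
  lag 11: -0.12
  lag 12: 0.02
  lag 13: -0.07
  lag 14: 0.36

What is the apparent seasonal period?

The largest autocorrelation is r_7 = 0.61, with a weaker echo at lag 14 (0.36); the remaining lags stay at or below 0.04.
The dominant spike at lag 7 indicates a seasonal period of 7.

7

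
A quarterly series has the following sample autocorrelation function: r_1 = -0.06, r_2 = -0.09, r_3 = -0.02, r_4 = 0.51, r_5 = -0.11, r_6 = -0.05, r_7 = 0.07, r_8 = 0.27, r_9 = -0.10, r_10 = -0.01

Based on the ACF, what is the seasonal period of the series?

The largest autocorrelation is r_4 = 0.51, with a weaker echo at lag 8 (0.27); the remaining lags stay at or below 0.07.
The dominant spike at lag 4 indicates a seasonal period of 4.

4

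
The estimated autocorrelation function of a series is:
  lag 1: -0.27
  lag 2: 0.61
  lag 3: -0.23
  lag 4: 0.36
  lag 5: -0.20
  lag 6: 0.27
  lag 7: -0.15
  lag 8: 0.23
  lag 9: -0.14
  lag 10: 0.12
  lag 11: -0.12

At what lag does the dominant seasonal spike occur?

The largest autocorrelation is r_2 = 0.61, with weaker echoes at lags 4 (0.36), 6 (0.27) and 8 (0.23); the remaining lags stay at or below 0.12.
The dominant spike at lag 2 indicates a seasonal period of 2.

2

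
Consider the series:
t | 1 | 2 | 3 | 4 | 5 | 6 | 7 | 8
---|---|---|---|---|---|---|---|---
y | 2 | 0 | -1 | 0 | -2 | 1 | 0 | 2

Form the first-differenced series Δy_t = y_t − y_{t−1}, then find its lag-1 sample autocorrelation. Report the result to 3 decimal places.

First differences Δy: -2, -1, 1, -2, 3, -1, 2
Mean of differences = 0.0000
Numerator Σ(Δy_t−Δȳ)(Δy_{t+1}−Δȳ) = -12.0000
Denominator Σ(Δy_t−Δȳ)² = 24.0000
r_1(Δy) = -12.0000 / 24.0000 = -0.500

-0.500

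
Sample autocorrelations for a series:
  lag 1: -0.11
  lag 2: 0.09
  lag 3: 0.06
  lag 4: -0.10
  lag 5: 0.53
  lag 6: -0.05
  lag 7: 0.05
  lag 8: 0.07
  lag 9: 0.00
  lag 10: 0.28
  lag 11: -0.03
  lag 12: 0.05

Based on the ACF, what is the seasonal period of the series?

The largest autocorrelation is r_5 = 0.53, with a weaker echo at lag 10 (0.28); the remaining lags stay at or below 0.09.
The dominant spike at lag 5 indicates a seasonal period of 5.

5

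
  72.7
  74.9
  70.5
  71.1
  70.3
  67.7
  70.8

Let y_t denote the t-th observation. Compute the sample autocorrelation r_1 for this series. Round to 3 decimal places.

0.256

Mean ȳ = (72.7 + 74.9 + 70.5 + 71.1 + 70.3 + 67.7 + 70.8)/7 = 71.1429
Deviations from mean: 1.5571, 3.7571, -0.6429, -0.0429, -0.8429, -3.4429, -0.3429
Σ(y_t−ȳ)(y_{t+1}−ȳ) = (5.8504) + (-2.4153) + (0.0276) + (0.0361) + (2.9018) + (1.1804) = 7.5810
Denominator Σ(y_t−ȳ)² = 29.6371
r_1 = 7.5810 / 29.6371 = 0.256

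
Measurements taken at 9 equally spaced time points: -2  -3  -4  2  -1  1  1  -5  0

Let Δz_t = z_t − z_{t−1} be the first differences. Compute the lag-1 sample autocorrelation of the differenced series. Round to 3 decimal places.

-0.525

First differences Δz: -1, -1, 6, -3, 2, 0, -6, 5
Mean of differences = 0.2500
Numerator Σ(Δz_t−Δz̄)(Δz_{t+1}−Δz̄) = -58.5625
Denominator Σ(Δz_t−Δz̄)² = 111.5000
r_1(Δz) = -58.5625 / 111.5000 = -0.525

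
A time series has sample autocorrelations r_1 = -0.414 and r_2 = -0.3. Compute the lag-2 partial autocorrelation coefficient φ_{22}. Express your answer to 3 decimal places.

-0.569

φ_{22} = (r_2 − r_1²) / (1 − r_1²)
r_1² = (-0.414)² = 0.171396
Numerator = -0.3 − 0.1714 = -0.4714; denominator = 1 − 0.1714 = 0.8286
φ_{22} = -0.4714 / 0.8286 = -0.569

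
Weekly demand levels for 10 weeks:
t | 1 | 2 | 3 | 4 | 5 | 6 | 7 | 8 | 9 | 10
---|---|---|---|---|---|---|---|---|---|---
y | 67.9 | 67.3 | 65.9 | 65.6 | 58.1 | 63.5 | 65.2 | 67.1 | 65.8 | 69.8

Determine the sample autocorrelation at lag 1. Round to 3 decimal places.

0.244

Mean ȳ = (67.9 + 67.3 + 65.9 + 65.6 + 58.1 + 63.5 + 65.2 + 67.1 + 65.8 + 69.8)/10 = 65.6200
Numerator Σ_{t=1}^{9}(y_t−ȳ)(y_{t+1}−ȳ) = 21.6756
Denominator Σ(y_t−ȳ)² = 89.0160
r_1 = 21.6756 / 89.0160 = 0.244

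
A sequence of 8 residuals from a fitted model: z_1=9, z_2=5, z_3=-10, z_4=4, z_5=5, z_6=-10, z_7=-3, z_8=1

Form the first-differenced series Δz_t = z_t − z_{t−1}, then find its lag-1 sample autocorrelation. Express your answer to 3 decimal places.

First differences Δz: -4, -15, 14, 1, -15, 7, 4
Mean of differences = -1.1429
Numerator Σ(Δz_t−Δz̄)(Δz_{t+1}−Δz̄) = -238.4490
Denominator Σ(Δz_t−Δz̄)² = 718.8571
r_1(Δz) = -238.4490 / 718.8571 = -0.332

-0.332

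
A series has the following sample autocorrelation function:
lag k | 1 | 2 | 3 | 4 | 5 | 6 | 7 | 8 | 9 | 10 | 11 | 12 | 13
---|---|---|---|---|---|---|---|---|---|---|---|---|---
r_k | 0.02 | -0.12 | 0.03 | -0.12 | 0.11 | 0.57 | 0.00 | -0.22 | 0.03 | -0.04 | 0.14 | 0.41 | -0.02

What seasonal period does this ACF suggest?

6

The largest autocorrelation is r_6 = 0.57, with a weaker echo at lag 12 (0.41); the remaining lags stay at or below 0.14.
The dominant spike at lag 6 indicates a seasonal period of 6.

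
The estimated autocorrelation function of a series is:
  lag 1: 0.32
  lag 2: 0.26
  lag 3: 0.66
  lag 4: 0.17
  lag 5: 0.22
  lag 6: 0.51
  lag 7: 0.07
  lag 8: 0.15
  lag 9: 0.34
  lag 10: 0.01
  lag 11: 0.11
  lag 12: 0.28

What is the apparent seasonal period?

3

The largest autocorrelation is r_3 = 0.66, with weaker echoes at lags 6 (0.51) and 9 (0.34); the remaining lags stay at or below 0.32. The elevated value at lag 1 (0.32), dropping to 0.26 at lag 2, reflects decaying short-term dependence rather than seasonality.
The dominant spike at lag 3 indicates a seasonal period of 3.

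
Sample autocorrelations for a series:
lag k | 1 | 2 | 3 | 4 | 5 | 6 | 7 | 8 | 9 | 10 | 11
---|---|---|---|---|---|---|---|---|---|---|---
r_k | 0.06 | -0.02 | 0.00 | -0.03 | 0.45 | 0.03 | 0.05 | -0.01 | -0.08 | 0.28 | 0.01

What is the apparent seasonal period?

The largest autocorrelation is r_5 = 0.45, with a weaker echo at lag 10 (0.28); the remaining lags stay at or below 0.06.
The dominant spike at lag 5 indicates a seasonal period of 5.

5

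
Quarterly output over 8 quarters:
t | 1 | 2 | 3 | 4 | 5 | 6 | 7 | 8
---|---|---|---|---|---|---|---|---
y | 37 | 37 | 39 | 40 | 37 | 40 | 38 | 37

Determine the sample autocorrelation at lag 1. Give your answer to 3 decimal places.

-0.186

Mean ȳ = (37 + 37 + 39 + 40 + 37 + 40 + 38 + 37)/8 = 38.1250
Deviations from mean: -1.1250, -1.1250, 0.8750, 1.8750, -1.1250, 1.8750, -0.1250, -1.1250
Σ(y_t−ȳ)(y_{t+1}−ȳ) = (1.2656) + (-0.9844) + (1.6406) + (-2.1094) + (-2.1094) + (-0.2344) + (0.1406) = -2.3906
Denominator Σ(y_t−ȳ)² = 12.8750
r_1 = -2.3906 / 12.8750 = -0.186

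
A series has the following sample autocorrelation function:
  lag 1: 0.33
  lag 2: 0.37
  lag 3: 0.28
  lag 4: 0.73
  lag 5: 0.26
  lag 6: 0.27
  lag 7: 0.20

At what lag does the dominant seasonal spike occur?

4

The largest autocorrelation is r_4 = 0.73; the remaining lags stay at or below 0.37.
The dominant spike at lag 4 indicates a seasonal period of 4.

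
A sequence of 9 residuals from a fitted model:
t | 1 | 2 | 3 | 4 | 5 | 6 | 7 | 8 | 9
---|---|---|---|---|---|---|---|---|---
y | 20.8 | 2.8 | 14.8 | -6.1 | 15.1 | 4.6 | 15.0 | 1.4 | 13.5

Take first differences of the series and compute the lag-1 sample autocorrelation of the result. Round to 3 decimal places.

-0.817

First differences Δy: -18.0, 12.0, -20.9, 21.2, -10.5, 10.4, -13.6, 12.1
Mean of differences = -0.9125
Numerator Σ(Δy_t−Δȳ)(Δy_{t+1}−Δȳ) = -1549.7902
Denominator Σ(Δy_t−Δȳ)² = 1897.3688
r_1(Δy) = -1549.7902 / 1897.3688 = -0.817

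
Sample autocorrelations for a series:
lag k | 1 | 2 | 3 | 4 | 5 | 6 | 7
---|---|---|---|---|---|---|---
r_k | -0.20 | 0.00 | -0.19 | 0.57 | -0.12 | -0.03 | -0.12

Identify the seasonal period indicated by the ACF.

4

The largest autocorrelation is r_4 = 0.57; the remaining lags stay at or below 0.00.
The dominant spike at lag 4 indicates a seasonal period of 4.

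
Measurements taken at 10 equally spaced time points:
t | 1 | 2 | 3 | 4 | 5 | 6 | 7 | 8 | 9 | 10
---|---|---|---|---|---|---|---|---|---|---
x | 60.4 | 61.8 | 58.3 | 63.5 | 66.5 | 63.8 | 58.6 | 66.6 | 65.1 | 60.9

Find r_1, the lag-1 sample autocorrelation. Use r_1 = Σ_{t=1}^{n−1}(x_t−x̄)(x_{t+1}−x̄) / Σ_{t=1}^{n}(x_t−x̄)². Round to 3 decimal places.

-0.065

Mean x̄ = (60.4 + 61.8 + 58.3 + 63.5 + 66.5 + 63.8 + 58.6 + 66.6 + 65.1 + 60.9)/10 = 62.5500
Numerator Σ_{t=1}^{9}(x_t−x̄)(x_{t+1}−x̄) = -5.3625
Denominator Σ(x_t−x̄)² = 82.5450
r_1 = -5.3625 / 82.5450 = -0.065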